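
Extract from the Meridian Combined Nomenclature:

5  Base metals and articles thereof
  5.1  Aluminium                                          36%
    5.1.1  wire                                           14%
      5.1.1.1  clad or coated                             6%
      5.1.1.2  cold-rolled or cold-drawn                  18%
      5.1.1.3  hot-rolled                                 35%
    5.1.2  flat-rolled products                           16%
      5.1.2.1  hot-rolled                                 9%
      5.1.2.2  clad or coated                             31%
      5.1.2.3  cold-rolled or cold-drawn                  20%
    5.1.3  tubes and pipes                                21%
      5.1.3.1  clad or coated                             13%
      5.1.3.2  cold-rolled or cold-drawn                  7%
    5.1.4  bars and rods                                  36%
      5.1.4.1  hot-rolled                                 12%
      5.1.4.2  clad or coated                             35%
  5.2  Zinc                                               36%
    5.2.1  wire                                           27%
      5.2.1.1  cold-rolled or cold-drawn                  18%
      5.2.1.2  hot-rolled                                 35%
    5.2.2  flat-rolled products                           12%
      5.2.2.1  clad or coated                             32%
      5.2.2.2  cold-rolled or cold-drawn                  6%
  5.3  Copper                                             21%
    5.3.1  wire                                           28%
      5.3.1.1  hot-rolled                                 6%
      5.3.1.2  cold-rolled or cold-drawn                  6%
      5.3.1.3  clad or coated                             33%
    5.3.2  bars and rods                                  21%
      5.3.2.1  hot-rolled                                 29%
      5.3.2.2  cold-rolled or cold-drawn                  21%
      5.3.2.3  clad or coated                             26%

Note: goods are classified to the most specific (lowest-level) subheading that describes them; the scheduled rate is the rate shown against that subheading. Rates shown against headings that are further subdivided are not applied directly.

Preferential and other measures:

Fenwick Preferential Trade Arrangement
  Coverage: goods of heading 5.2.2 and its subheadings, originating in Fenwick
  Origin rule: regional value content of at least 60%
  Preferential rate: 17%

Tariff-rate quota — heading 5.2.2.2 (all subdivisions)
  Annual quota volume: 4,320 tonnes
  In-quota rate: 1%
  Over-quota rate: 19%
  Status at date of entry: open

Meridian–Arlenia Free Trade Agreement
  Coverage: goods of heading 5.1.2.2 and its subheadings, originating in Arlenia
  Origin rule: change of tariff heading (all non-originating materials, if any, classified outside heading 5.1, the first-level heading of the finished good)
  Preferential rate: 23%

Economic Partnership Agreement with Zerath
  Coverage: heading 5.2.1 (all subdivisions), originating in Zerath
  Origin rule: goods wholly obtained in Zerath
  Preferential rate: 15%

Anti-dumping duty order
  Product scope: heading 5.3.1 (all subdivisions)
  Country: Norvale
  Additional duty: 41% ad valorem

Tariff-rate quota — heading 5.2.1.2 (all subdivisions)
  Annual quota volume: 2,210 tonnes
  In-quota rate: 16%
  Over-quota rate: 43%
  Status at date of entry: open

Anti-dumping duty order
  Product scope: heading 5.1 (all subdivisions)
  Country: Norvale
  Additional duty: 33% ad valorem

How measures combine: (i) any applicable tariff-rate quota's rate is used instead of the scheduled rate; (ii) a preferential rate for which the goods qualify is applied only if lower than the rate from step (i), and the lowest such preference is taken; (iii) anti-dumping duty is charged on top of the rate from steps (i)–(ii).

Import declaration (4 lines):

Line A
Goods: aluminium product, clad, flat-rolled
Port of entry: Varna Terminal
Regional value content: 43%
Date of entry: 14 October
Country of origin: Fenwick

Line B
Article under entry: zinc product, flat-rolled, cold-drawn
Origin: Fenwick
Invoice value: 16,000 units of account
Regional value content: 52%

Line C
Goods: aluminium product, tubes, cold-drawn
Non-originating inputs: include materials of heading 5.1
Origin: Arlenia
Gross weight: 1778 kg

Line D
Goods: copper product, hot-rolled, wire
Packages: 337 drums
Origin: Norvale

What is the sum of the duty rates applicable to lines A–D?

86%

Line A: aluminium → 5.1; flat-rolled → 5.1.2; clad → 5.1.2.2. Scheduled 31%. Fenwick agreement on 5.2.2: 5.1.2.2 not covered. → 31%.
Line B: zinc → 5.2; flat-rolled → 5.2.2; cold-drawn → 5.2.2.2. Scheduled 6%. quota on 5.2.2.2 open → in-quota 1%; Fenwick agreement on 5.2.2: RVC < 60%. → 1%.
Line C: aluminium → 5.1; tubes → 5.1.3; cold-drawn → 5.1.3.2. Scheduled 7%. Arlenia agreement on 5.1.2.2: 5.1.3.2 not covered. → 7%.
Line D: copper → 5.3; wire → 5.3.1; hot-rolled → 5.3.1.1. Scheduled 6%. anti-dumping (Norvale, 5.3.1): +41%; total 6% + 41% = 47%. → 47%.
Sum: 31% + 1% + 7% + 47% = 86%.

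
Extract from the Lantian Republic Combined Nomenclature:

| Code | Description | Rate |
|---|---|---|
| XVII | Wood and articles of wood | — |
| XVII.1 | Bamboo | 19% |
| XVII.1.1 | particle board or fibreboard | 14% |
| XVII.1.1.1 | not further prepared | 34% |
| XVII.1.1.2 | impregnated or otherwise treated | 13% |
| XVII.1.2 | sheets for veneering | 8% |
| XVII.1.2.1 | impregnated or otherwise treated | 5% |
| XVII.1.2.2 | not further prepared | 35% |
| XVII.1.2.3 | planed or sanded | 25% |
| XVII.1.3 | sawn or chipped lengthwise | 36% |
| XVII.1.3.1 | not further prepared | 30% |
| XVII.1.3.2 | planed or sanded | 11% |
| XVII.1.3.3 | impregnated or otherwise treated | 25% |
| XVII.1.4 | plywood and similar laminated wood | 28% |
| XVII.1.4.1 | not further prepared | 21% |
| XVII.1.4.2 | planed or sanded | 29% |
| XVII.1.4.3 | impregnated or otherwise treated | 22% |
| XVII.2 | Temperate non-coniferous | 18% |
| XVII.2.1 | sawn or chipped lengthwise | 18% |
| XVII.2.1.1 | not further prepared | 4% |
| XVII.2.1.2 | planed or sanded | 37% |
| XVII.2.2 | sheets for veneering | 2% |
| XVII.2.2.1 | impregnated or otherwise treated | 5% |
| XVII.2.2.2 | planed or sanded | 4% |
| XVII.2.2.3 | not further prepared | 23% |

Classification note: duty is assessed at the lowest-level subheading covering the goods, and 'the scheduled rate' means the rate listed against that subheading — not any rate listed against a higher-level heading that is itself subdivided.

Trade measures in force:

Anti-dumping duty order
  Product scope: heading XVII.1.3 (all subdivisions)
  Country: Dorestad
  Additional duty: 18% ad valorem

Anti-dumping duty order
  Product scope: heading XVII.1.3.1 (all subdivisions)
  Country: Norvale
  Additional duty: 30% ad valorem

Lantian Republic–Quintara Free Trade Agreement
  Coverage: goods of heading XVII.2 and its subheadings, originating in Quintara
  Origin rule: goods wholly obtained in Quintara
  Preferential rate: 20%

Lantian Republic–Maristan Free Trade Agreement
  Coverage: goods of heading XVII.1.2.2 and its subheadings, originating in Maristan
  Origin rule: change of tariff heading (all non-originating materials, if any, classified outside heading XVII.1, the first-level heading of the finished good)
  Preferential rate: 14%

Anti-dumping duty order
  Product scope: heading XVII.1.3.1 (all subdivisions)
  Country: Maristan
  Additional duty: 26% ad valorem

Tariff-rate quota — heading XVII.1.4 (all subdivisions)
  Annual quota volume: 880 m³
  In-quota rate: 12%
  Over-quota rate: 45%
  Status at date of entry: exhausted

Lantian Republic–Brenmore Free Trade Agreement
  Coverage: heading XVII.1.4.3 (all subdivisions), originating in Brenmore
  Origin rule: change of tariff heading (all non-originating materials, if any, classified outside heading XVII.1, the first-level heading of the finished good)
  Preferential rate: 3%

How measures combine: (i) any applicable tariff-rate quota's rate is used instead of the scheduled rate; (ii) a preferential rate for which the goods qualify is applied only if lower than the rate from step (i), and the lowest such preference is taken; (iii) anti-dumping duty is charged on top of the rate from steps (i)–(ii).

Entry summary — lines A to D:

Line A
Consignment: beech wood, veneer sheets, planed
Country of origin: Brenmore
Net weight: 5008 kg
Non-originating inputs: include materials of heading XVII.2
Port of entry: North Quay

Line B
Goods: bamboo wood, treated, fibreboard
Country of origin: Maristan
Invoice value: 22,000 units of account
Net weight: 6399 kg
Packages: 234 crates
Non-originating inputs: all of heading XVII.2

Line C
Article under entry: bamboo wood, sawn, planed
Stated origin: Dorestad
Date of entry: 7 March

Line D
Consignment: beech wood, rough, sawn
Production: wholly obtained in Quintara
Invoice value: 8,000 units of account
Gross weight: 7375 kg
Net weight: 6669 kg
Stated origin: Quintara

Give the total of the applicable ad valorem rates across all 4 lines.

50%

Line A: beech → XVII.2; veneer sheets → XVII.2.2; planed → XVII.2.2.2. Scheduled 4%. Brenmore agreement on XVII.1.4.3: XVII.2.2.2 not covered. → 4%.
Line B: bamboo → XVII.1; fibreboard → XVII.1.1; treated → XVII.1.1.2. Scheduled 13%. Maristan agreement on XVII.1.2.2: XVII.1.1.2 not covered. → 13%.
Line C: bamboo → XVII.1; sawn → XVII.1.3; planed → XVII.1.3.2. Scheduled 11%. anti-dumping (Dorestad, XVII.1.3): +18%; total 11% + 18% = 29%. → 29%.
Line D: beech → XVII.2; sawn → XVII.2.1; rough → XVII.2.1.1. Scheduled 4%. Quintara agreement on XVII.2: wholly obtained → 20% available; preference 20% not lower than 4% → no reduction. → 4%.
Sum: 4% + 13% + 29% + 4% = 50%.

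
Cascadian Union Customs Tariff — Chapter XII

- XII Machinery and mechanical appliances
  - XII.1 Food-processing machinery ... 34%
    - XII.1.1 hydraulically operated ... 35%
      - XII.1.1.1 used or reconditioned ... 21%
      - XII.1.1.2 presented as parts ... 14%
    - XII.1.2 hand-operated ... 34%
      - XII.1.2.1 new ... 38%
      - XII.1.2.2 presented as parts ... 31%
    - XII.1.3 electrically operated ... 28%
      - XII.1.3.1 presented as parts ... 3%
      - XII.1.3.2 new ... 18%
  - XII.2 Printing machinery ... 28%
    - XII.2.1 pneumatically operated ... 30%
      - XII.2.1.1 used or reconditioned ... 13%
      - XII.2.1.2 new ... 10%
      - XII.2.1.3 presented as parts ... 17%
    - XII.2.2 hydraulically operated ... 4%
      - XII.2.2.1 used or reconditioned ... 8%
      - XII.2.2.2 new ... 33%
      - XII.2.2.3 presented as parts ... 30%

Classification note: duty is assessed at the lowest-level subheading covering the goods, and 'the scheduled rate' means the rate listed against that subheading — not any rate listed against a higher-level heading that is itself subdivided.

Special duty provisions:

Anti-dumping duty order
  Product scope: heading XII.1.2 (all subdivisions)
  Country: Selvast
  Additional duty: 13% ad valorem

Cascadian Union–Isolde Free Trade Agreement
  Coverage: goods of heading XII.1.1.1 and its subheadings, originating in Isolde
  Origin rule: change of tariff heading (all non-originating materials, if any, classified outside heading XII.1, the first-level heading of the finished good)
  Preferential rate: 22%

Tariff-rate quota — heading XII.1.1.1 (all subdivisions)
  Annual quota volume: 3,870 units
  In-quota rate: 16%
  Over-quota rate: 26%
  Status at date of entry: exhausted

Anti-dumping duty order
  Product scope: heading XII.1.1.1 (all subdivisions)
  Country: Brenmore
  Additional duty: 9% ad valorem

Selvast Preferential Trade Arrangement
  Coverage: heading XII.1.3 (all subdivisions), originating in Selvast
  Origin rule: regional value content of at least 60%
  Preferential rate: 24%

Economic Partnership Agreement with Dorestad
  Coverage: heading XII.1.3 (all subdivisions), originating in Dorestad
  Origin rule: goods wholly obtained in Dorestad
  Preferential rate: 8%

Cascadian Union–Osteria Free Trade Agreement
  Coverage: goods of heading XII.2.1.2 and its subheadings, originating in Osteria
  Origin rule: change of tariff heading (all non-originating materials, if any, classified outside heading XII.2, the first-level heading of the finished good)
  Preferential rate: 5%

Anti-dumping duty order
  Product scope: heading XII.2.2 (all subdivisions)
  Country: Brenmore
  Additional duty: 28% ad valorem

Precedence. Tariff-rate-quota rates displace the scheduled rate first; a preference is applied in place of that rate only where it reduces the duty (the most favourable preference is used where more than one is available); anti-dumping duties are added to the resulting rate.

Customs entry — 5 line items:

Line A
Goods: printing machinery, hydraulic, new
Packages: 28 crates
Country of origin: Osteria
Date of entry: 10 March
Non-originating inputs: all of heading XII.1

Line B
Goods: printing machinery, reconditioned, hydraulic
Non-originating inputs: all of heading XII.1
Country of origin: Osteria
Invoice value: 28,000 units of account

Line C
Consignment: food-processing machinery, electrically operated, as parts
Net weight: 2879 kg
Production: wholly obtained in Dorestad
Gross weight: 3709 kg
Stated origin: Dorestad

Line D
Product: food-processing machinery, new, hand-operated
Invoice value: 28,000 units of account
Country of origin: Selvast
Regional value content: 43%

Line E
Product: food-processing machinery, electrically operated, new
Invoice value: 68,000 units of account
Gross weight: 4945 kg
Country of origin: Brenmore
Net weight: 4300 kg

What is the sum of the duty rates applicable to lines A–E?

Line A: printing → XII.2; hydraulic → XII.2.2; new → XII.2.2.2. Scheduled 33%. Osteria agreement on XII.2.1.2: XII.2.2.2 not covered. → 33%.
Line B: printing → XII.2; hydraulic → XII.2.2; reconditioned → XII.2.2.1. Scheduled 8%. Osteria agreement on XII.2.1.2: XII.2.2.1 not covered. → 8%.
Line C: food-processing → XII.1; electrically operated → XII.1.3; as parts → XII.1.3.1. Scheduled 3%. Dorestad agreement on XII.1.3: wholly obtained → 8% available; preference 8% not lower than 3% → no reduction. → 3%.
Line D: food-processing → XII.1; hand-operated → XII.1.2; new → XII.1.2.1. Scheduled 38%. Selvast agreement on XII.1.3: XII.1.2.1 not covered; anti-dumping (Selvast, XII.1.2): +13%; total 38% + 13% = 51%. → 51%.
Line E: food-processing → XII.1; electrically operated → XII.1.3; new → XII.1.3.2. Scheduled 18%. No special measure applies. → 18%.
Sum: 33% + 8% + 3% + 51% + 18% = 113%.

113%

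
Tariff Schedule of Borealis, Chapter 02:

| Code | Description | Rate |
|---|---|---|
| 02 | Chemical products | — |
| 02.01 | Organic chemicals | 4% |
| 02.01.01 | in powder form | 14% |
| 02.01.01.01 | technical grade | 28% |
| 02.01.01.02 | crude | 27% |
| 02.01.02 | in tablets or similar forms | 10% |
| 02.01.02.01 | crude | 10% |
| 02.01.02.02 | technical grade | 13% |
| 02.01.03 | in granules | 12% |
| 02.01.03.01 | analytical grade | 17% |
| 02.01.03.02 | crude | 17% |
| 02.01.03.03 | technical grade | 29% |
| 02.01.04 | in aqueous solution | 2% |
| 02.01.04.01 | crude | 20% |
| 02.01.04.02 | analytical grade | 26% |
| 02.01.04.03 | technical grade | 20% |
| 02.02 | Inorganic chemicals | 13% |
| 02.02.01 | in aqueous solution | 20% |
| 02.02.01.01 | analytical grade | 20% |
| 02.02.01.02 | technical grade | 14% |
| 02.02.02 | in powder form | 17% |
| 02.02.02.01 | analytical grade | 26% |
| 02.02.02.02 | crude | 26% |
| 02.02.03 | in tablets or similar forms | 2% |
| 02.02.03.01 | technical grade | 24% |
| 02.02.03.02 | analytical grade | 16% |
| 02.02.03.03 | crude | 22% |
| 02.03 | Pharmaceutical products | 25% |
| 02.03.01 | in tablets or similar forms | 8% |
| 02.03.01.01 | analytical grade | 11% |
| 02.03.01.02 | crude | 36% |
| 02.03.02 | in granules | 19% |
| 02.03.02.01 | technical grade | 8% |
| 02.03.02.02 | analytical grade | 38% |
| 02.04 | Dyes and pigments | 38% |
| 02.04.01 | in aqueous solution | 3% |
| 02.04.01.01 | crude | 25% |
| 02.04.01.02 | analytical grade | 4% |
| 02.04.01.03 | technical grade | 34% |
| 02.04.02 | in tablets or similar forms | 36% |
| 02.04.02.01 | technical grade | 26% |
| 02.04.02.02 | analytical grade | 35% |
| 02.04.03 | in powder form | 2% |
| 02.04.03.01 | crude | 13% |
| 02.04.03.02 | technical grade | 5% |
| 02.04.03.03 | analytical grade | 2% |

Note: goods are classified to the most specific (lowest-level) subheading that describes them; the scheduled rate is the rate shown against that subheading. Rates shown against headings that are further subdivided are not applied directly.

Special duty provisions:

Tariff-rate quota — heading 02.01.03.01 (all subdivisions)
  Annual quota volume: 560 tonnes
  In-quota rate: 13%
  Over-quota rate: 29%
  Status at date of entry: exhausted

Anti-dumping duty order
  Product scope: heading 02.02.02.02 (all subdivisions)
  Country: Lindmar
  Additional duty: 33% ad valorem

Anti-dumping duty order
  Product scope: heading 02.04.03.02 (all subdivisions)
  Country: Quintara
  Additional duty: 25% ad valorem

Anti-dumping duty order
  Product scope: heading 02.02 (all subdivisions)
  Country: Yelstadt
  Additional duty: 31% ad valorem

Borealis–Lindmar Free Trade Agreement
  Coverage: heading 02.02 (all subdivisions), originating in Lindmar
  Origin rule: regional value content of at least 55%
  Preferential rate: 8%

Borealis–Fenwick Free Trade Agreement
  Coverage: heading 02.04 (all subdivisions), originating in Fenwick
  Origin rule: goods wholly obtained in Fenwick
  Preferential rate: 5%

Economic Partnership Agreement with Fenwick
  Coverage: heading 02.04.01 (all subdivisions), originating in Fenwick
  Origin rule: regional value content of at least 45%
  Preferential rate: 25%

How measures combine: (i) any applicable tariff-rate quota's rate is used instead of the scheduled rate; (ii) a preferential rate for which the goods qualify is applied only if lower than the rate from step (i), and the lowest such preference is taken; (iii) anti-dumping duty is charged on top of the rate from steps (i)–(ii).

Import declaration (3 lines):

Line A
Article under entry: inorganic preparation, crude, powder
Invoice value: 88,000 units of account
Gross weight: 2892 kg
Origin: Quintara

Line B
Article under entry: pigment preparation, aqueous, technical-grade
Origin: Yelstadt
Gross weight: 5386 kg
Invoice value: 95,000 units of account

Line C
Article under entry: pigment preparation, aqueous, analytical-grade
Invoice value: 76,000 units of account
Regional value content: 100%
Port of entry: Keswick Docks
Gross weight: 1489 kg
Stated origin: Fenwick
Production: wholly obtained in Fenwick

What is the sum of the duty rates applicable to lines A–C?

64%

Line A: inorganic → 02.02; powder → 02.02.02; crude → 02.02.02.02. Scheduled 26%. No special measure applies. → 26%.
Line B: pigment → 02.04; aqueous → 02.04.01; technical-grade → 02.04.01.03. Scheduled 34%. No special measure applies. → 34%.
Line C: pigment → 02.04; aqueous → 02.04.01; analytical-grade → 02.04.01.02. Scheduled 4%. Fenwick agreement on 02.04: wholly obtained → 5% available; Fenwick agreement on 02.04.01: RVC ≥ 45% → 25% available; preference 5% not lower than 4% → no reduction. → 4%.
Sum: 26% + 34% + 4% = 64%.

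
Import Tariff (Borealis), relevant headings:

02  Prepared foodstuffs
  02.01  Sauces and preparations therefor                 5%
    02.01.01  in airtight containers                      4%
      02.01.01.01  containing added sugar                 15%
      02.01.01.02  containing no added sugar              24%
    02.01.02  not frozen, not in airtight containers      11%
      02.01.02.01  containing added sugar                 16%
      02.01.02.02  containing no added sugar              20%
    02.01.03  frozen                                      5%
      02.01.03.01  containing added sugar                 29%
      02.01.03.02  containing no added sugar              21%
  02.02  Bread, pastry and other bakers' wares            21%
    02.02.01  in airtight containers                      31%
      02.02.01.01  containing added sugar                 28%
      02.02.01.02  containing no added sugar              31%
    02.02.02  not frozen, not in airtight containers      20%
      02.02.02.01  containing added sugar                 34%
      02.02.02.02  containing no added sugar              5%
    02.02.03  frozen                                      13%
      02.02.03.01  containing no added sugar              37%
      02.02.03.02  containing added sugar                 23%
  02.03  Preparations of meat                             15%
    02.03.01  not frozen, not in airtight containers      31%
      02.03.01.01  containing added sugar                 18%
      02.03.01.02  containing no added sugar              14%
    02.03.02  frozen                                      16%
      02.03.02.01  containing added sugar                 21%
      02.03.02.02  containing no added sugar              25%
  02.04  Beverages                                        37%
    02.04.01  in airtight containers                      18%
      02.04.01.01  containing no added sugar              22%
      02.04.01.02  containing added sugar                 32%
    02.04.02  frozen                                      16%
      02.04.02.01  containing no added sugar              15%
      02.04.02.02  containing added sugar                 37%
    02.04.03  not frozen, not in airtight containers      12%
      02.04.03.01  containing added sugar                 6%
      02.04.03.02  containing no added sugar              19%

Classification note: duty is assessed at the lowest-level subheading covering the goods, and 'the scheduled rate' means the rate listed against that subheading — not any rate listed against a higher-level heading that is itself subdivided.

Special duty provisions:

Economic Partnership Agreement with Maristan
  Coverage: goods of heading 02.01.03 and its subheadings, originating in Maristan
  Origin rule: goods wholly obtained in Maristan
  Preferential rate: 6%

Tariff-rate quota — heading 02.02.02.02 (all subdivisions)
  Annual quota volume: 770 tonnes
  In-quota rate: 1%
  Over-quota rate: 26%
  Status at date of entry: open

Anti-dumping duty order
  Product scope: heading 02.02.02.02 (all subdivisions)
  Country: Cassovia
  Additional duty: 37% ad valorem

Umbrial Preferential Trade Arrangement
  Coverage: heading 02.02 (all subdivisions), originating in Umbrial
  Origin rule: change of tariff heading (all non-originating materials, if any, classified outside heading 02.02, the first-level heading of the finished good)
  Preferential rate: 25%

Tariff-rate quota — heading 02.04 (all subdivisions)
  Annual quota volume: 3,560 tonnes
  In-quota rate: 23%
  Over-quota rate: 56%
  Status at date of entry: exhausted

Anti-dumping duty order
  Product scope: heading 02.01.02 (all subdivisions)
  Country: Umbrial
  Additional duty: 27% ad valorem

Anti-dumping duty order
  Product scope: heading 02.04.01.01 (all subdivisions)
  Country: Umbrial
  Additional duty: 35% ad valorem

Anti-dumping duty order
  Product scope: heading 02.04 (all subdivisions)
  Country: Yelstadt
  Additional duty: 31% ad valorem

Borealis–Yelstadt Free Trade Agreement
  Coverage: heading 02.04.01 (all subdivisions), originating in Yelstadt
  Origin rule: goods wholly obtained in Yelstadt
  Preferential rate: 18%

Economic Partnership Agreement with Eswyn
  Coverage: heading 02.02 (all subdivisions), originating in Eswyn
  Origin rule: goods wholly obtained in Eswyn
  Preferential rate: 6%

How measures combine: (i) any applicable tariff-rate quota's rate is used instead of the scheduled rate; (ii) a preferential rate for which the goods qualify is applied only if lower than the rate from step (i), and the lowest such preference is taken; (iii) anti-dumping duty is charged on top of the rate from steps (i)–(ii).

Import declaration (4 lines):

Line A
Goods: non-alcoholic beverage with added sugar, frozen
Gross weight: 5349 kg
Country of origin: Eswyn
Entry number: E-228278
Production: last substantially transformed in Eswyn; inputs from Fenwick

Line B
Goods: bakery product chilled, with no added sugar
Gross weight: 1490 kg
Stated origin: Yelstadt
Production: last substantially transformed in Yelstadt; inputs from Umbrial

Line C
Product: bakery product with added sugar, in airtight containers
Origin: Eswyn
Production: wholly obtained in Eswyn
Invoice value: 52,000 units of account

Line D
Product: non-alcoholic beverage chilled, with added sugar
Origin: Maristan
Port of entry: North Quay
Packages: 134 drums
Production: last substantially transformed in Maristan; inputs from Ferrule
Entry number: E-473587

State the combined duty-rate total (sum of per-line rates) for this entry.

119%

Line A: non-alcoholic beverage → 02.04; frozen → 02.04.02; with added sugar → 02.04.02.02. Scheduled 37%. quota on 02.04 exhausted → over-quota 56%; Eswyn agreement on 02.02: 02.04.02.02 not covered. → 56%.
Line B: bakery product → 02.02; chilled → 02.02.02; with no added sugar → 02.02.02.02. Scheduled 5%. quota on 02.02.02.02 open → in-quota 1%; Yelstadt agreement on 02.04.01: 02.02.02.02 not covered. → 1%.
Line C: bakery product → 02.02; in airtight containers → 02.02.01; with added sugar → 02.02.01.01. Scheduled 28%. Eswyn agreement on 02.02: wholly obtained → 6% available; preferential 6%. → 6%.
Line D: non-alcoholic beverage → 02.04; chilled → 02.04.03; with added sugar → 02.04.03.01. Scheduled 6%. quota on 02.04 exhausted → over-quota 56%; Maristan agreement on 02.01.03: 02.04.03.01 not covered. → 56%.
Sum: 56% + 1% + 6% + 56% = 119%.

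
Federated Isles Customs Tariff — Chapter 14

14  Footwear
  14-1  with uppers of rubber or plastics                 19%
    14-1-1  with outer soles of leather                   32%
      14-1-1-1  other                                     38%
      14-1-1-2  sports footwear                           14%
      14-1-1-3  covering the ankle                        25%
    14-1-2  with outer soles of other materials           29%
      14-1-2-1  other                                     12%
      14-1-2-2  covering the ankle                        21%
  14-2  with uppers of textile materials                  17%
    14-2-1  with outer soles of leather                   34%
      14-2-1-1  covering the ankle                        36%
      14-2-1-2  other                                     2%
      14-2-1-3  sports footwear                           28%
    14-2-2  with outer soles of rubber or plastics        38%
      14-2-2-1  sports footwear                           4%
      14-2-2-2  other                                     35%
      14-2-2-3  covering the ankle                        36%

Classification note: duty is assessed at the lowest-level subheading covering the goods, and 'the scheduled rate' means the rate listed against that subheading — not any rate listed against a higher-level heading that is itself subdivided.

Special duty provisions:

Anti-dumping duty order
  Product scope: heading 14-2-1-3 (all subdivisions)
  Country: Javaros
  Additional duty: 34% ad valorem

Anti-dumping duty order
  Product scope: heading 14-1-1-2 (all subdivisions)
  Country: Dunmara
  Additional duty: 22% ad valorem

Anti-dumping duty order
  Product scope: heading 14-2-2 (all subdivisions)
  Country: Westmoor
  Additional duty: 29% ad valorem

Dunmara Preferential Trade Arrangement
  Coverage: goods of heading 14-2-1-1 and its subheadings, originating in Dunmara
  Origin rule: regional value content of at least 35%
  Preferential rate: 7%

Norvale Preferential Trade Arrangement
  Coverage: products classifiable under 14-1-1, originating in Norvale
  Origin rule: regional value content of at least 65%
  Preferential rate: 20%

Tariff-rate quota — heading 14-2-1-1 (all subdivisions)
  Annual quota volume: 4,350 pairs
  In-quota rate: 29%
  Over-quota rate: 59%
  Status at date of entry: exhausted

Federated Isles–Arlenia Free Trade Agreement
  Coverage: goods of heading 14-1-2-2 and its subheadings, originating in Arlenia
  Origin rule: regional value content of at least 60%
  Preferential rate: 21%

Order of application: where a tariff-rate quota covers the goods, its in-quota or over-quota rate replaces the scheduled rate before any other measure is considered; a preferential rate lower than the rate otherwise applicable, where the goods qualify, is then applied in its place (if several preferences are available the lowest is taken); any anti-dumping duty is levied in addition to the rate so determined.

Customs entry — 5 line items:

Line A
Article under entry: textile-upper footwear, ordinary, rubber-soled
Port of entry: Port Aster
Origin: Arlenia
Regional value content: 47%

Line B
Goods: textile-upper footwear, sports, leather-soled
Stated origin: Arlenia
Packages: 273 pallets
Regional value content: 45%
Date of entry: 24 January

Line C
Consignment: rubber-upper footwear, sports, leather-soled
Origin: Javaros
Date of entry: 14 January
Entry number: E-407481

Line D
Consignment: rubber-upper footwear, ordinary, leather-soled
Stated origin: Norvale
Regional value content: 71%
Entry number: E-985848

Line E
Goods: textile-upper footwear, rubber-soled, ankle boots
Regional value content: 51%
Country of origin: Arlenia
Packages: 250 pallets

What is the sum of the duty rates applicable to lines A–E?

133%

Line A: textile-upper → 14-2; rubber-soled → 14-2-2; ordinary → 14-2-2-2. Scheduled 35%. Arlenia agreement on 14-1-2-2: 14-2-2-2 not covered. → 35%.
Line B: textile-upper → 14-2; leather-soled → 14-2-1; sports → 14-2-1-3. Scheduled 28%. Arlenia agreement on 14-1-2-2: 14-2-1-3 not covered. → 28%.
Line C: rubber-upper → 14-1; leather-soled → 14-1-1; sports → 14-1-1-2. Scheduled 14%. No special measure applies. → 14%.
Line D: rubber-upper → 14-1; leather-soled → 14-1-1; ordinary → 14-1-1-1. Scheduled 38%. Norvale agreement on 14-1-1: RVC ≥ 65% → 20% available; preferential 20%. → 20%.
Line E: textile-upper → 14-2; rubber-soled → 14-2-2; ankle boots → 14-2-2-3. Scheduled 36%. Arlenia agreement on 14-1-2-2: 14-2-2-3 not covered. → 36%.
Sum: 35% + 28% + 14% + 20% + 36% = 133%.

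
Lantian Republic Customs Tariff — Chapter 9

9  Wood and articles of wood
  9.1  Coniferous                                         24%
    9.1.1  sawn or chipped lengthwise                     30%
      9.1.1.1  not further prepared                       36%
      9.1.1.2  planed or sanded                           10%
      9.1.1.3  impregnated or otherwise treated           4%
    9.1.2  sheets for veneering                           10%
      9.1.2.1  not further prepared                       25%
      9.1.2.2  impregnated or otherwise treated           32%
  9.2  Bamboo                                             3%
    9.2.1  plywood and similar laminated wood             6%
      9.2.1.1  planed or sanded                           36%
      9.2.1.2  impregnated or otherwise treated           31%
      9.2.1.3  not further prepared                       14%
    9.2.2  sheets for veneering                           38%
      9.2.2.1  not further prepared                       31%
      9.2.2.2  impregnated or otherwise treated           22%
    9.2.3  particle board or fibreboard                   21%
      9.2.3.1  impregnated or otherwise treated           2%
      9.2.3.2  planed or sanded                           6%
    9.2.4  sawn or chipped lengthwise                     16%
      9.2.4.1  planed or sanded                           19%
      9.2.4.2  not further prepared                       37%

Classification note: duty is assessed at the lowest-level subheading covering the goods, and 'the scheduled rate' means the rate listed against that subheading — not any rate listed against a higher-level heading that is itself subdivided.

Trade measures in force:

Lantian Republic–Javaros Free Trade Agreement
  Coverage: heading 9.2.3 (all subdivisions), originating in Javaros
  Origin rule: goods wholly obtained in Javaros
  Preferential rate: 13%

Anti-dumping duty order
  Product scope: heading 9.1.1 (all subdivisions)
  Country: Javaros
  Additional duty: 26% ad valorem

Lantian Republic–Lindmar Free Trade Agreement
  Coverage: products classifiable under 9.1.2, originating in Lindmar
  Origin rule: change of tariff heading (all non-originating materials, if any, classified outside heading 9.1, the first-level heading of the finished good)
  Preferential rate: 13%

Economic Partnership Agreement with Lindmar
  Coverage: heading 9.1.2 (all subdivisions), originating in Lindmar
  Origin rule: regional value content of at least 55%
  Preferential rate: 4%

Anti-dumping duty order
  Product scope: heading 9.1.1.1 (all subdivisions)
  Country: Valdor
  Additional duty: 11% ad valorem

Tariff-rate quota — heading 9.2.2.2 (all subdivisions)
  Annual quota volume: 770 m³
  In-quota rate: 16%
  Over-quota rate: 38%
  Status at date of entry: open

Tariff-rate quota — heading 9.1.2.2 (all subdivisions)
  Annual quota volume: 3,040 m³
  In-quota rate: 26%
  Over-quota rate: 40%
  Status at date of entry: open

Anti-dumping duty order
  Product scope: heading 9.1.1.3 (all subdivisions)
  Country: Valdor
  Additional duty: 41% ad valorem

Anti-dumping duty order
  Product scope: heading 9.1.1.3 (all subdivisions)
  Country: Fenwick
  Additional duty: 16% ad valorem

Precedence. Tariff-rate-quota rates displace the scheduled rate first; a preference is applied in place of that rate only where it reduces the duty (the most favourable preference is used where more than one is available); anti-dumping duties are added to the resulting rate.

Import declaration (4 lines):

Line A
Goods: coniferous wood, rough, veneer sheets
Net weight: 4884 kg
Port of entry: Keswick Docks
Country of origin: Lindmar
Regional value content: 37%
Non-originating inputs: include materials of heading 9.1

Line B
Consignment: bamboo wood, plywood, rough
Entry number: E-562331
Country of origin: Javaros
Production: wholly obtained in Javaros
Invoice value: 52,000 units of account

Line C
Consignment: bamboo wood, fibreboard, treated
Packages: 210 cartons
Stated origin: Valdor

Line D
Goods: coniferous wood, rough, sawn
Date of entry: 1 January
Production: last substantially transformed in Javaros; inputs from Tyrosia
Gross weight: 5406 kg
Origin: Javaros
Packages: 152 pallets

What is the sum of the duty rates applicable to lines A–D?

Line A: coniferous → 9.1; veneer sheets → 9.1.2; rough → 9.1.2.1. Scheduled 25%. Lindmar agreement on 9.1.2: CTH not met; Lindmar agreement on 9.1.2: RVC < 55%. → 25%.
Line B: bamboo → 9.2; plywood → 9.2.1; rough → 9.2.1.3. Scheduled 14%. Javaros agreement on 9.2.3: 9.2.1.3 not covered. → 14%.
Line C: bamboo → 9.2; fibreboard → 9.2.3; treated → 9.2.3.1. Scheduled 2%. No special measure applies. → 2%.
Line D: coniferous → 9.1; sawn → 9.1.1; rough → 9.1.1.1. Scheduled 36%. Javaros agreement on 9.2.3: 9.1.1.1 not covered; anti-dumping (Javaros, 9.1.1): +26%; total 36% + 26% = 62%. → 62%.
Sum: 25% + 14% + 2% + 62% = 103%.

103%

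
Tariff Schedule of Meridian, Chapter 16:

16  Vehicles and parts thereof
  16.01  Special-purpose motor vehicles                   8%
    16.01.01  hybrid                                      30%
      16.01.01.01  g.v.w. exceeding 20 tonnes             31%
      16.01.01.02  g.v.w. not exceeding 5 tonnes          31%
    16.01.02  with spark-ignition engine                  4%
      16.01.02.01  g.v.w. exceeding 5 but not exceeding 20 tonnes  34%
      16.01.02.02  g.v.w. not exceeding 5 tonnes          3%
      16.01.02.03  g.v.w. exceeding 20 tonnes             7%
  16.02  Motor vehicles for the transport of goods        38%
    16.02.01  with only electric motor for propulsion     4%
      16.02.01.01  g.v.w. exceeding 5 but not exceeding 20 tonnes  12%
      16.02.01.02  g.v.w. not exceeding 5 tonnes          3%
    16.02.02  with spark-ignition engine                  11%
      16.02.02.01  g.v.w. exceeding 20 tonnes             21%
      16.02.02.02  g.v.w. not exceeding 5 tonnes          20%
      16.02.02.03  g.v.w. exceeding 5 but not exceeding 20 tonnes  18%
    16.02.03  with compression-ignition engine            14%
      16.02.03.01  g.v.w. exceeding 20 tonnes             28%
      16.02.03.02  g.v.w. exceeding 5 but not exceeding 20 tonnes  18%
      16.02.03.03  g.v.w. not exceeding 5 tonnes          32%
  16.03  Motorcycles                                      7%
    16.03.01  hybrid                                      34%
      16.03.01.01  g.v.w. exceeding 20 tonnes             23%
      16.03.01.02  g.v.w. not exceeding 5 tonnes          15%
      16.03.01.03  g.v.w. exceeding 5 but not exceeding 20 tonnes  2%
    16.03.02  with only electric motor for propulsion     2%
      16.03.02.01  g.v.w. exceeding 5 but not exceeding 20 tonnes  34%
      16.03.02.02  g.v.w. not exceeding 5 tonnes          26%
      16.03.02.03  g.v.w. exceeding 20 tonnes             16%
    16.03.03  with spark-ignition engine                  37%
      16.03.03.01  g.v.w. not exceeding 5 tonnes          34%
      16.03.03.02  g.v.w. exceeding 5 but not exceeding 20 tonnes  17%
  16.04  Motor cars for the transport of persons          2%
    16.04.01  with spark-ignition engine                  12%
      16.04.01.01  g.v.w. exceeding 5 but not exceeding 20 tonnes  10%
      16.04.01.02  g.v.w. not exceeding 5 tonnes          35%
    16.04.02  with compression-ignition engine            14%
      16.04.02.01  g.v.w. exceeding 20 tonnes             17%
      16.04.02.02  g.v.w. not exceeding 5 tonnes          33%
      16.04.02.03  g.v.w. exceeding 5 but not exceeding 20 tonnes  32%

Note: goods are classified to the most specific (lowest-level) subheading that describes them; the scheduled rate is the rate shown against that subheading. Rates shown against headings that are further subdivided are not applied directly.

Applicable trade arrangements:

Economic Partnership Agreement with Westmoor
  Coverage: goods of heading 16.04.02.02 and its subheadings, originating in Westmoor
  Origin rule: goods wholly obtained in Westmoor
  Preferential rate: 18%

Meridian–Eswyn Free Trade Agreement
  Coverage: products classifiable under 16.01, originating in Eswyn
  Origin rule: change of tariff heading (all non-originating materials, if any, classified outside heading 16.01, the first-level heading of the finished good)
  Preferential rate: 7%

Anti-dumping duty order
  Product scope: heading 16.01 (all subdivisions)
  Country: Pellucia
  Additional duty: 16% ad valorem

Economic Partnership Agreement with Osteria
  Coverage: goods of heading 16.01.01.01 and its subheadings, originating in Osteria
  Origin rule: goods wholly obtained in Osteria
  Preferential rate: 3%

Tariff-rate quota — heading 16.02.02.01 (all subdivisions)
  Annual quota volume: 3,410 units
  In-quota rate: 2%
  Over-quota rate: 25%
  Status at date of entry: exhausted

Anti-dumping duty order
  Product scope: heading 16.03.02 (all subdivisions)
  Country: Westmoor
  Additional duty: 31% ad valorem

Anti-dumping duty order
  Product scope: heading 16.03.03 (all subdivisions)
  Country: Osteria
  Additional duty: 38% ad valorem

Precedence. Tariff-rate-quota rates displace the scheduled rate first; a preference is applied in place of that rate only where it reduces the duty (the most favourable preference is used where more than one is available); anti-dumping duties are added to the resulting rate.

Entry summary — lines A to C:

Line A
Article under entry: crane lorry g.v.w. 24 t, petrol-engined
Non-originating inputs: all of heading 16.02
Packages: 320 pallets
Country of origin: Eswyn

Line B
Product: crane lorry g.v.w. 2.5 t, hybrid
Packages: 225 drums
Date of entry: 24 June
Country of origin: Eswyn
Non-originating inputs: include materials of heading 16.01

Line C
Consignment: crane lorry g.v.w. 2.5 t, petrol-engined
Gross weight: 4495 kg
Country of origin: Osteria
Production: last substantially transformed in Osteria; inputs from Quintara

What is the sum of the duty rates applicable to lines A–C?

41%

Line A: crane lorry → 16.01; petrol-engined → 16.01.02; g.v.w. 24 t → 16.01.02.03. Scheduled 7%. Eswyn agreement on 16.01: CTH met → 7% available; preference 7% not lower than 7% → no reduction. → 7%.
Line B: crane lorry → 16.01; hybrid → 16.01.01; g.v.w. 2.5 t → 16.01.01.02. Scheduled 31%. Eswyn agreement on 16.01: CTH not met. → 31%.
Line C: crane lorry → 16.01; petrol-engined → 16.01.02; g.v.w. 2.5 t → 16.01.02.02. Scheduled 3%. Osteria agreement on 16.01.01.01: 16.01.02.02 not covered. → 3%.
Sum: 7% + 31% + 3% = 41%.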